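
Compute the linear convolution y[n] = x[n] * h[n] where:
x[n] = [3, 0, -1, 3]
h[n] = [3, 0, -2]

y[n] = sum_k x[k]*h[n-k]. Output length = len(x) + len(h) - 1 = 4 + 3 - 1 = 6.
y[0] = 3*3 = 9
y[1] = 0*3 + 3*0 = 0
y[2] = -1*3 + 0*0 + 3*-2 = -9
y[3] = 3*3 + -1*0 + 0*-2 = 9
y[4] = 3*0 + -1*-2 = 2
y[5] = 3*-2 = -6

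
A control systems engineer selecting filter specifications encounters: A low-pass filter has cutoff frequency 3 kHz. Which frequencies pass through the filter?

A low-pass filter passes all frequencies below the cutoff frequency 3 kHz and attenuates higher frequencies.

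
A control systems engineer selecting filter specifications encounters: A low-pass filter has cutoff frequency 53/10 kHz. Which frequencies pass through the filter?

A low-pass filter passes all frequencies below the cutoff frequency 53/10 kHz and attenuates higher frequencies.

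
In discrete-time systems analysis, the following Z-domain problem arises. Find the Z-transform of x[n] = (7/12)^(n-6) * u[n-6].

Time-shifting property: if X(z) = Z{x[n]}, then Z{x[n-d]} = z^(-d) * X(z)
X(z) = z/(z - 7/12) for x[n] = (7/12)^n * u[n]
Z{x[n-6]} = z^(-6) * z/(z - 7/12) = z^(-5)/(z - 7/12)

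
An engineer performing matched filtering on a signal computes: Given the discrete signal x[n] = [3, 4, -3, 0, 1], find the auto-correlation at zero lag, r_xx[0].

The auto-correlation at zero lag r_xx[0] equals the signal energy.
r_xx[0] = sum of x[n]^2 = 3^2 + 4^2 + (-3)^2 + 0^2 + 1^2
= 9 + 16 + 9 + 0 + 1 = 35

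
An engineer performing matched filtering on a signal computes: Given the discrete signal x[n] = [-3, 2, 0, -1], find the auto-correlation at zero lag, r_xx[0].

The auto-correlation at zero lag r_xx[0] equals the signal energy.
r_xx[0] = sum of x[n]^2 = (-3)^2 + 2^2 + 0^2 + (-1)^2
= 9 + 4 + 0 + 1 = 14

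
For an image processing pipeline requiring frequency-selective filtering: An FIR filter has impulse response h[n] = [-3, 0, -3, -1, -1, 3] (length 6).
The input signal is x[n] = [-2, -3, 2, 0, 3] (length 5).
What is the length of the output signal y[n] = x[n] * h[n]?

For linear convolution, the output length is:
len(y) = len(x) + len(h) - 1 = 5 + 6 - 1 = 10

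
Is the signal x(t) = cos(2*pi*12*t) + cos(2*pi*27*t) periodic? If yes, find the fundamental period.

f1 = 12 Hz, f2 = 27 Hz
Period T1 = 1/12, T2 = 1/27
Ratio T1/T2 = 27/12, which is rational.
The signal is periodic with fundamental period T = 1/GCD(12,27) = 1/3 s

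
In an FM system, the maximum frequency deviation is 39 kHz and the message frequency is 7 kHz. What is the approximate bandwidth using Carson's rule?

Carson's rule: BW = 2*(delta_f + f_m)
= 2*(39 + 7) kHz = 92 kHz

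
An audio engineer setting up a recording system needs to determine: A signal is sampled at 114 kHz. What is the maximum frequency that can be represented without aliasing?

The maximum frequency that can be represented without aliasing
is the Nyquist frequency: f_max = f_s / 2 = 114 kHz / 2 = 57 kHz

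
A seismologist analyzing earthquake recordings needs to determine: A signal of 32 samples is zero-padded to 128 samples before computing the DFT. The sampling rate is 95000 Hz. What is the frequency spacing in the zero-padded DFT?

Original DFT: N = 32, resolution = f_s/N = 95000/32 = 11875/4 Hz
Zero-padded DFT: N = 128, resolution = f_s/N = 95000/128 = 11875/16 Hz
Zero-padding interpolates the spectrum (finer frequency grid)
but does NOT improve the true spectral resolution (ability to resolve close frequencies).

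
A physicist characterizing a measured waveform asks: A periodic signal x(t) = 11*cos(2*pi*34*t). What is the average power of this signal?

Average power of A*cos(wt) is A^2/2.
P = 11^2 / 2 = 121/2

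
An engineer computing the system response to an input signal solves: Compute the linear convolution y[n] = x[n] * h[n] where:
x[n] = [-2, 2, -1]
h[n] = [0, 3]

y[n] = sum_k x[k]*h[n-k]. Output length = len(x) + len(h) - 1 = 3 + 2 - 1 = 4.
y[0] = -2*0 = 0
y[1] = 2*0 + -2*3 = -6
y[2] = -1*0 + 2*3 = 6
y[3] = -1*3 = -3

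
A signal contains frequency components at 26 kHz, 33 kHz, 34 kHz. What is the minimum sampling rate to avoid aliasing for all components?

The highest frequency component is f_max = 34 kHz.
Nyquist rate = 2 * f_max = 2 * 34 kHz = 68 kHz.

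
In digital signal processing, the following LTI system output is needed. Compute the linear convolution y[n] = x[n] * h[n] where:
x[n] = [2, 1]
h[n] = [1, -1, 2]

y[n] = sum_k x[k]*h[n-k]. Output length = len(x) + len(h) - 1 = 2 + 3 - 1 = 4.
y[0] = 2*1 = 2
y[1] = 1*1 + 2*-1 = -1
y[2] = 1*-1 + 2*2 = 3
y[3] = 1*2 = 2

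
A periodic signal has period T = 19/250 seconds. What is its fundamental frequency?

The fundamental frequency is the reciprocal of the period.
f = 1/T = 1/(19/250) = 250/19 Hz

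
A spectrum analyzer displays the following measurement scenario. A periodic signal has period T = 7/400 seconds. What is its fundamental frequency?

The fundamental frequency is the reciprocal of the period.
f = 1/T = 1/(7/400) = 400/7 Hz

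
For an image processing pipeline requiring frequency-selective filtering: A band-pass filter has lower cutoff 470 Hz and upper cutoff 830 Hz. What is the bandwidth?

Bandwidth = f_high - f_low
= 830 Hz - 470 Hz = 360 Hz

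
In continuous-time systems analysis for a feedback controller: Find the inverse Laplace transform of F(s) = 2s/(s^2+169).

Standard pair: s/(s^2+w^2) <-> cos(wt)*u(t)
With k=2, w=13: f(t) = 2*cos(13t)*u(t)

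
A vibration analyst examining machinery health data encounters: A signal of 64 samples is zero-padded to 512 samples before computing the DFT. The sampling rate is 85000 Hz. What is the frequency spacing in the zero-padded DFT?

Original DFT: N = 64, resolution = f_s/N = 85000/64 = 10625/8 Hz
Zero-padded DFT: N = 512, resolution = f_s/N = 85000/512 = 10625/64 Hz
Zero-padding interpolates the spectrum (finer frequency grid)
but does NOT improve the true spectral resolution (ability to resolve close frequencies).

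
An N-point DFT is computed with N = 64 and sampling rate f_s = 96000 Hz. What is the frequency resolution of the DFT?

DFT frequency resolution = f_s / N
= 96000 / 64 = 1500 Hz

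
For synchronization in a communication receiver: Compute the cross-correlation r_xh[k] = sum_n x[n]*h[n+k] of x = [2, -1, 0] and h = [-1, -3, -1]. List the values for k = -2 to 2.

Both sequences indexed from 0 and zero outside their support.
Lags with overlap: k = -2 to 2.
  r_xh[-2] = x[2]*h[0] = 0
  r_xh[-1] = x[1]*h[0] + x[2]*h[1] = 1
  r_xh[0] = x[0]*h[0] + x[1]*h[1] + x[2]*h[2] = 1
  r_xh[1] = x[0]*h[1] + x[1]*h[2] = -5
  r_xh[2] = x[0]*h[2] = -2
r_xh = [0, 1, 1, -5, -2] (for k = -2, ..., 2)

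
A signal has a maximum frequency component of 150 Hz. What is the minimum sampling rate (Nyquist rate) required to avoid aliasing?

By the Nyquist-Shannon sampling theorem,
the minimum sampling rate (Nyquist rate) must be at least 2 * f_max.
Nyquist rate = 2 * 150 Hz = 300 Hz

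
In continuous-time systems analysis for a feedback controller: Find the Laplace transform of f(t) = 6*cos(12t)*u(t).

Standard pair: cos(wt)*u(t) <-> s/(s^2+w^2)
With w = 12: L{6*cos(12t)*u(t)} = 6s/(s^2+144)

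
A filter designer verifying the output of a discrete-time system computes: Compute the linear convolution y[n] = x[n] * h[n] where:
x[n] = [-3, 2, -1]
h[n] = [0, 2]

y[n] = sum_k x[k]*h[n-k]. Output length = len(x) + len(h) - 1 = 3 + 2 - 1 = 4.
y[0] = -3*0 = 0
y[1] = 2*0 + -3*2 = -6
y[2] = -1*0 + 2*2 = 4
y[3] = -1*2 = -2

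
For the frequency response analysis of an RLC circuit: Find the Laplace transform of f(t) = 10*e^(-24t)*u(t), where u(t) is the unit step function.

Standard Laplace transform pair:
e^(-at)*u(t) <-> 1/(s+a)
With a = 24: L{10*e^(-24t)*u(t)} = 10/(s+24), ROC: Re(s) > -24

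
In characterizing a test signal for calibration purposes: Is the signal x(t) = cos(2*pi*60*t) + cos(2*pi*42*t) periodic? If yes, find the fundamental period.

f1 = 60 Hz, f2 = 42 Hz
Period T1 = 1/60, T2 = 1/42
Ratio T1/T2 = 42/60, which is rational.
The signal is periodic with fundamental period T = 1/GCD(60,42) = 1/6 s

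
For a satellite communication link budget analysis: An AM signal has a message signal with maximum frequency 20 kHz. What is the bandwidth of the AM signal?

In AM (double-sideband), the bandwidth is twice the message frequency.
BW = 2 * f_m = 2 * 20 kHz = 40 kHz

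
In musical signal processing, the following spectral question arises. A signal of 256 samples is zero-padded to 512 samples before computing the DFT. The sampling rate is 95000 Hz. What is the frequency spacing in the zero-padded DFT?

Original DFT: N = 256, resolution = f_s/N = 95000/256 = 11875/32 Hz
Zero-padded DFT: N = 512, resolution = f_s/N = 95000/512 = 11875/64 Hz
Zero-padding interpolates the spectrum (finer frequency grid)
but does NOT improve the true spectral resolution (ability to resolve close frequencies).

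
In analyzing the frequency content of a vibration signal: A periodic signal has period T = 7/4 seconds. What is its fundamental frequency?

The fundamental frequency is the reciprocal of the period.
f = 1/T = 1/(7/4) = 4/7 Hz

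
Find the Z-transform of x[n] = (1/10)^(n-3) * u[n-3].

Time-shifting property: if X(z) = Z{x[n]}, then Z{x[n-d]} = z^(-d) * X(z)
X(z) = z/(z - 1/10) for x[n] = (1/10)^n * u[n]
Z{x[n-3]} = z^(-3) * z/(z - 1/10) = z^(-2)/(z - 1/10)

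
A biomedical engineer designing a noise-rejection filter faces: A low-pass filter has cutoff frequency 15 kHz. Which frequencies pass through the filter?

A low-pass filter passes all frequencies below the cutoff frequency 15 kHz and attenuates higher frequencies.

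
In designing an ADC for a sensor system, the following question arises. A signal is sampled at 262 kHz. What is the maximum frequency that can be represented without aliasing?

The maximum frequency that can be represented without aliasing
is the Nyquist frequency: f_max = f_s / 2 = 262 kHz / 2 = 131 kHz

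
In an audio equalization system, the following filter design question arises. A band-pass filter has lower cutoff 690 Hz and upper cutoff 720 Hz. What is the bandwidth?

Bandwidth = f_high - f_low
= 720 Hz - 690 Hz = 30 Hz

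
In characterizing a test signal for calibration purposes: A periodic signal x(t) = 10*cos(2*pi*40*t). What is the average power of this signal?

Average power of A*cos(wt) is A^2/2.
P = 10^2 / 2 = 100/2 = 50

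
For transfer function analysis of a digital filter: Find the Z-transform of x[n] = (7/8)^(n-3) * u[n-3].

Time-shifting property: if X(z) = Z{x[n]}, then Z{x[n-d]} = z^(-d) * X(z)
X(z) = z/(z - 7/8) for x[n] = (7/8)^n * u[n]
Z{x[n-3]} = z^(-3) * z/(z - 7/8) = z^(-2)/(z - 7/8)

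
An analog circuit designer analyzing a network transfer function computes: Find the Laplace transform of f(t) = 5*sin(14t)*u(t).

Standard pair: sin(wt)*u(t) <-> w/(s^2+w^2)
With w = 14: L{5*sin(14t)*u(t)} = 70/(s^2+196)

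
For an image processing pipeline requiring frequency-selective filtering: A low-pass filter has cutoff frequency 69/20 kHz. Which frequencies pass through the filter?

A low-pass filter passes all frequencies below the cutoff frequency 69/20 kHz and attenuates higher frequencies.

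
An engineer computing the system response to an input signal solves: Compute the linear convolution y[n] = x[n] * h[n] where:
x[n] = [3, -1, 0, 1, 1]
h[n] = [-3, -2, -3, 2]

y[n] = sum_k x[k]*h[n-k]. Output length = len(x) + len(h) - 1 = 5 + 4 - 1 = 8.
y[0] = 3*-3 = -9
y[1] = -1*-3 + 3*-2 = -3
y[2] = 0*-3 + -1*-2 + 3*-3 = -7
y[3] = 1*-3 + 0*-2 + -1*-3 + 3*2 = 6
y[4] = 1*-3 + 1*-2 + 0*-3 + -1*2 = -7
y[5] = 1*-2 + 1*-3 + 0*2 = -5
y[6] = 1*-3 + 1*2 = -1
y[7] = 1*2 = 2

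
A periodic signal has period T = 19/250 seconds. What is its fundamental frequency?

The fundamental frequency is the reciprocal of the period.
f = 1/T = 1/(19/250) = 250/19 Hz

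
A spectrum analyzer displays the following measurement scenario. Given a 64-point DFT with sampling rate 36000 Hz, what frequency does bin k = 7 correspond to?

The frequency of DFT bin k is: f_k = k * f_s / N
f_7 = 7 * 36000 / 64 = 7875/2 Hz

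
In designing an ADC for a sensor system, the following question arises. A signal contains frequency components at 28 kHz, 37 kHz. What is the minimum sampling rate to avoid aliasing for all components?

The highest frequency component is f_max = 37 kHz.
Nyquist rate = 2 * f_max = 2 * 37 kHz = 74 kHz.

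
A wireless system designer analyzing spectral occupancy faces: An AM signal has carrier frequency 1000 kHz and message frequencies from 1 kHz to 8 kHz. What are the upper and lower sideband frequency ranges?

Upper sideband (USB) = fc + [fm_low, fm_high] = 1000 + [1, 8] = [1001, 1008] kHz
Lower sideband (LSB) = fc - [fm_high, fm_low] = 1000 - [8, 1] = [992, 999] kHz
Total occupied spectrum: 992 kHz to 1008 kHz (plus carrier at 1000 kHz)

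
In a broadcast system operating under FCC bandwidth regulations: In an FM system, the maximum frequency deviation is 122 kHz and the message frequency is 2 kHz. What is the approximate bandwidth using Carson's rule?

Carson's rule: BW = 2*(delta_f + f_m)
= 2*(122 + 2) kHz = 248 kHz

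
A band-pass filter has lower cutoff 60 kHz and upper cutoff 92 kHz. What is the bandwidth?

Bandwidth = f_high - f_low
= 92 kHz - 60 kHz = 32 kHz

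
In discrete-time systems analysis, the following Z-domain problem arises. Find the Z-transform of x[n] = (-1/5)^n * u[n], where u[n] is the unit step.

The Z-transform of a^n * u[n] is z/(z-a) for |z| > |a|.
Here a = -1/5, so X(z) = z/(z - (-1/5)) = 5z/(5z + 1)
ROC: |z| > 1/5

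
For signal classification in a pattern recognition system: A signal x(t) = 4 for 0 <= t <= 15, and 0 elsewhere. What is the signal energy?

Energy = integral of |x(t)|^2 dt over the signal duration
= 4^2 * 15 = 16 * 15 = 240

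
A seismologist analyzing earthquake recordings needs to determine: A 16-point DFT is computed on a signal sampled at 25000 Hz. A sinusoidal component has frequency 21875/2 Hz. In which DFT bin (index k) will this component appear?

DFT frequency resolution = f_s/N = 25000/16 = 3125/2 Hz
Bin index k = f_signal / resolution = 21875/2 / 3125/2 = 7
The signal frequency 21875/2 Hz falls in DFT bin k = 7.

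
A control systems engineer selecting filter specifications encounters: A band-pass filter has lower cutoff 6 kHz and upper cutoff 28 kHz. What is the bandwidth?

Bandwidth = f_high - f_low
= 28 kHz - 6 kHz = 22 kHz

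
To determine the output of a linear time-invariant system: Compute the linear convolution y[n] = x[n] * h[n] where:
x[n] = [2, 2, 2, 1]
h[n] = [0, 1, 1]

y[n] = sum_k x[k]*h[n-k]. Output length = len(x) + len(h) - 1 = 4 + 3 - 1 = 6.
y[0] = 2*0 = 0
y[1] = 2*0 + 2*1 = 2
y[2] = 2*0 + 2*1 + 2*1 = 4
y[3] = 1*0 + 2*1 + 2*1 = 4
y[4] = 1*1 + 2*1 = 3
y[5] = 1*1 = 1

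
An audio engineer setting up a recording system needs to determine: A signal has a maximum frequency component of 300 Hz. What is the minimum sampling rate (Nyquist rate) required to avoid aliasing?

By the Nyquist-Shannon sampling theorem,
the minimum sampling rate (Nyquist rate) must be at least 2 * f_max.
Nyquist rate = 2 * 300 Hz = 600 Hz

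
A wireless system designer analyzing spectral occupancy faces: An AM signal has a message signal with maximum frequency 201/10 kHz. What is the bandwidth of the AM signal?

In AM (double-sideband), the bandwidth is twice the message frequency.
BW = 2 * f_m = 2 * 201/10 kHz = 201/5 kHz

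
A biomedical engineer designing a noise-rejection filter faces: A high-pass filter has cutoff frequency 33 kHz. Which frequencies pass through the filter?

A high-pass filter passes all frequencies above the cutoff frequency 33 kHz and attenuates lower frequencies.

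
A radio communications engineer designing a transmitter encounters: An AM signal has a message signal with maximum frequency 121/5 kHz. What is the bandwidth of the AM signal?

In AM (double-sideband), the bandwidth is twice the message frequency.
BW = 2 * f_m = 2 * 121/5 kHz = 242/5 kHz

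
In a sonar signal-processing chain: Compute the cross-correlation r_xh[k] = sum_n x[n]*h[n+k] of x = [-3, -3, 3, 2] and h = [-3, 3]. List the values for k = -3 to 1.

Both sequences indexed from 0 and zero outside their support.
Lags with overlap: k = -3 to 1.
  r_xh[-3] = x[3]*h[0] = -6
  r_xh[-2] = x[2]*h[0] + x[3]*h[1] = -3
  r_xh[-1] = x[1]*h[0] + x[2]*h[1] = 18
  r_xh[0] = x[0]*h[0] + x[1]*h[1] = 0
  r_xh[1] = x[0]*h[1] = -9
r_xh = [-6, -3, 18, 0, -9] (for k = -3, ..., 1)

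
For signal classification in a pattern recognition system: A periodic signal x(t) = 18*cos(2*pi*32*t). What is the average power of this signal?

Average power of A*cos(wt) is A^2/2.
P = 18^2 / 2 = 324/2 = 162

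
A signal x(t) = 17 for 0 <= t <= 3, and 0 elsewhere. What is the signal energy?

Energy = integral of |x(t)|^2 dt over the signal duration
= 17^2 * 3 = 289 * 3 = 867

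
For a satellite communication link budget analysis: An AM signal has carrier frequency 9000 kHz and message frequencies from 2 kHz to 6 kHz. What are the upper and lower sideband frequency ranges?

Upper sideband (USB) = fc + [fm_low, fm_high] = 9000 + [2, 6] = [9002, 9006] kHz
Lower sideband (LSB) = fc - [fm_high, fm_low] = 9000 - [6, 2] = [8994, 8998] kHz
Total occupied spectrum: 8994 kHz to 9006 kHz (plus carrier at 9000 kHz)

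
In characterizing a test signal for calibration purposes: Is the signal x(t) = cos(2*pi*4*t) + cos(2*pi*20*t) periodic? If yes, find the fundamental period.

f1 = 4 Hz, f2 = 20 Hz
Period T1 = 1/4, T2 = 1/20
Ratio T1/T2 = 20/4, which is rational.
The signal is periodic with fundamental period T = 1/GCD(4,20) = 1/4 s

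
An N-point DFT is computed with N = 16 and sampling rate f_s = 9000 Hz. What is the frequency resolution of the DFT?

DFT frequency resolution = f_s / N
= 9000 / 16 = 1125/2 Hz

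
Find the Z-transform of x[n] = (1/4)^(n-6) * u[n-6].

Time-shifting property: if X(z) = Z{x[n]}, then Z{x[n-d]} = z^(-d) * X(z)
X(z) = z/(z - 1/4) for x[n] = (1/4)^n * u[n]
Z{x[n-6]} = z^(-6) * z/(z - 1/4) = z^(-5)/(z - 1/4)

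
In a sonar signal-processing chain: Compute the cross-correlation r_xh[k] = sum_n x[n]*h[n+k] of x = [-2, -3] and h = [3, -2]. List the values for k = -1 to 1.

Both sequences indexed from 0 and zero outside their support.
Lags with overlap: k = -1 to 1.
  r_xh[-1] = x[1]*h[0] = -9
  r_xh[0] = x[0]*h[0] + x[1]*h[1] = 0
  r_xh[1] = x[0]*h[1] = 4
r_xh = [-9, 0, 4] (for k = -1, ..., 1)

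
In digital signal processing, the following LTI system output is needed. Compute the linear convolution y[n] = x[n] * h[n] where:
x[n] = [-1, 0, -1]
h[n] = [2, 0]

y[n] = sum_k x[k]*h[n-k]. Output length = len(x) + len(h) - 1 = 3 + 2 - 1 = 4.
y[0] = -1*2 = -2
y[1] = 0*2 + -1*0 = 0
y[2] = -1*2 + 0*0 = -2
y[3] = -1*0 = 0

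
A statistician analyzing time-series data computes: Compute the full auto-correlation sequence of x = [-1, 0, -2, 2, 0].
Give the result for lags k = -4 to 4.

r_xx[k] = sum_m x[m]*x[m+k], indexed from 0, for k = -4 to 4:
  r_xx[-4] = x[4]*x[0] = 0
  r_xx[-3] = x[3]*x[0] + x[4]*x[1] = -2
  r_xx[-2] = x[2]*x[0] + x[3]*x[1] + x[4]*x[2] = 2
  r_xx[-1] = x[1]*x[0] + x[2]*x[1] + x[3]*x[2] + x[4]*x[3] = -4
  r_xx[0] = x[0]*x[0] + x[1]*x[1] + x[2]*x[2] + x[3]*x[3] + x[4]*x[4] = 9
  r_xx[1] = x[0]*x[1] + x[1]*x[2] + x[2]*x[3] + x[3]*x[4] = -4
  r_xx[2] = x[0]*x[2] + x[1]*x[3] + x[2]*x[4] = 2
  r_xx[3] = x[0]*x[3] + x[1]*x[4] = -2
  r_xx[4] = x[0]*x[4] = 0
r_xx = [0, -2, 2, -4, 9, -4, 2, -2, 0]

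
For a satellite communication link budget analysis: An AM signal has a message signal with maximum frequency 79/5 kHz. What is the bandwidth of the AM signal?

In AM (double-sideband), the bandwidth is twice the message frequency.
BW = 2 * f_m = 2 * 79/5 kHz = 158/5 kHz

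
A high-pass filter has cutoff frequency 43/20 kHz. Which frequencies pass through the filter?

A high-pass filter passes all frequencies above the cutoff frequency 43/20 kHz and attenuates lower frequencies.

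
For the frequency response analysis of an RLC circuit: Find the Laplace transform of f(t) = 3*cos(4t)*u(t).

Standard pair: cos(wt)*u(t) <-> s/(s^2+w^2)
With w = 4: L{3*cos(4t)*u(t)} = 3s/(s^2+16)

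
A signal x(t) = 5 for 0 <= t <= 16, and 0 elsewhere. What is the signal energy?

Energy = integral of |x(t)|^2 dt over the signal duration
= 5^2 * 16 = 25 * 16 = 400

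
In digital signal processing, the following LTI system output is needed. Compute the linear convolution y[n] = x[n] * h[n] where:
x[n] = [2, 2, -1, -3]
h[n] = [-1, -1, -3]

y[n] = sum_k x[k]*h[n-k]. Output length = len(x) + len(h) - 1 = 4 + 3 - 1 = 6.
y[0] = 2*-1 = -2
y[1] = 2*-1 + 2*-1 = -4
y[2] = -1*-1 + 2*-1 + 2*-3 = -7
y[3] = -3*-1 + -1*-1 + 2*-3 = -2
y[4] = -3*-1 + -1*-3 = 6
y[5] = -3*-3 = 9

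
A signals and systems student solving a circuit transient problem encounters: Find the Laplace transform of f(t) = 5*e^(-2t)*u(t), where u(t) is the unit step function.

Standard Laplace transform pair:
e^(-at)*u(t) <-> 1/(s+a)
With a = 2: L{5*e^(-2t)*u(t)} = 5/(s+2), ROC: Re(s) > -2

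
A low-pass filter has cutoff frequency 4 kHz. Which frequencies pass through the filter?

A low-pass filter passes all frequencies below the cutoff frequency 4 kHz and attenuates higher frequencies.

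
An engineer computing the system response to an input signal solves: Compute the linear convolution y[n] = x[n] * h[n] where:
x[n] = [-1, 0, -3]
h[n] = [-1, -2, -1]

y[n] = sum_k x[k]*h[n-k]. Output length = len(x) + len(h) - 1 = 3 + 3 - 1 = 5.
y[0] = -1*-1 = 1
y[1] = 0*-1 + -1*-2 = 2
y[2] = -3*-1 + 0*-2 + -1*-1 = 4
y[3] = -3*-2 + 0*-1 = 6
y[4] = -3*-1 = 3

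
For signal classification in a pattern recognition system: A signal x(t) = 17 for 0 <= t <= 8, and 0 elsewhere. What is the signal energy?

Energy = integral of |x(t)|^2 dt over the signal duration
= 17^2 * 8 = 289 * 8 = 2312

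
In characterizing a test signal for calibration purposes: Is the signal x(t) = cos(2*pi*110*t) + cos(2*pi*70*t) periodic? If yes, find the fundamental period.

f1 = 110 Hz, f2 = 70 Hz
Period T1 = 1/110, T2 = 1/70
Ratio T1/T2 = 70/110, which is rational.
The signal is periodic with fundamental period T = 1/GCD(110,70) = 1/10 s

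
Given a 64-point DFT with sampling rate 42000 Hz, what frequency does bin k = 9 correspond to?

The frequency of DFT bin k is: f_k = k * f_s / N
f_9 = 9 * 42000 / 64 = 23625/4 Hz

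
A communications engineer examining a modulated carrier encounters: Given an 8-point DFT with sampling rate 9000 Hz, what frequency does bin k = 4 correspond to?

The frequency of DFT bin k is: f_k = k * f_s / N
f_4 = 4 * 9000 / 8 = 4500 Hz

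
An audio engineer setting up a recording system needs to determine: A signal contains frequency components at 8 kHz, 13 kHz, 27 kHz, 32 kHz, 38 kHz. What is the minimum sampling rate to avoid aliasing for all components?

The highest frequency component is f_max = 38 kHz.
Nyquist rate = 2 * f_max = 2 * 38 kHz = 76 kHz.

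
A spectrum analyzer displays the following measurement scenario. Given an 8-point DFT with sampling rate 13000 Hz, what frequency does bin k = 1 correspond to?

The frequency of DFT bin k is: f_k = k * f_s / N
f_1 = 1 * 13000 / 8 = 1625 Hz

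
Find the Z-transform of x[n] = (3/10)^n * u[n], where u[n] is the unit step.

The Z-transform of a^n * u[n] is z/(z-a) for |z| > |a|.
Here a = 3/10, so X(z) = z/(z - (3/10)) = 10z/(10z - 3)
ROC: |z| > 3/10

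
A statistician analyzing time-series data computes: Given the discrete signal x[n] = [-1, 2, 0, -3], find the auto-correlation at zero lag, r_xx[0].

The auto-correlation at zero lag r_xx[0] equals the signal energy.
r_xx[0] = sum of x[n]^2 = (-1)^2 + 2^2 + 0^2 + (-3)^2
= 1 + 4 + 0 + 9 = 14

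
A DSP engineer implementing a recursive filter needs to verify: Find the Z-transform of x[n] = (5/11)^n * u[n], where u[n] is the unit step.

The Z-transform of a^n * u[n] is z/(z-a) for |z| > |a|.
Here a = 5/11, so X(z) = z/(z - (5/11)) = 11z/(11z - 5)
ROC: |z| > 5/11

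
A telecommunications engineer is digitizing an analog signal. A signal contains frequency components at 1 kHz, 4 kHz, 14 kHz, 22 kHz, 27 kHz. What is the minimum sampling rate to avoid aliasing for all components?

The highest frequency component is f_max = 27 kHz.
Nyquist rate = 2 * f_max = 2 * 27 kHz = 54 kHz.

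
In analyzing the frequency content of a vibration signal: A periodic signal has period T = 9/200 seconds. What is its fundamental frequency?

The fundamental frequency is the reciprocal of the period.
f = 1/T = 1/(9/200) = 200/9 Hz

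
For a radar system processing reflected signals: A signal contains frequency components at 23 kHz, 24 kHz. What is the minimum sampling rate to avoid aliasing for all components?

The highest frequency component is f_max = 24 kHz.
Nyquist rate = 2 * f_max = 2 * 24 kHz = 48 kHz.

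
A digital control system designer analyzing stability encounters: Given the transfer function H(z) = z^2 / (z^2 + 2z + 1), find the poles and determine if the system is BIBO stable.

Poles are roots of the denominator: z^2 + 2z + 1 = 0.
Quadratic formula: z = [-(2) +/- sqrt((2)^2 - 4*(1))] / 2
Discriminant = 4 - 4 = 0; sqrt = 0.
z = (-2 +/- 0) / 2 = -1 (repeated root).
|p1| = 1, |p2| = 1.
For BIBO stability, all poles must lie inside the unit circle (|p| < 1).
System is UNSTABLE since at least one |p| >= 1.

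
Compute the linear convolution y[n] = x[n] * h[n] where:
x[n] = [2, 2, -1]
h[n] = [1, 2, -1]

y[n] = sum_k x[k]*h[n-k]. Output length = len(x) + len(h) - 1 = 3 + 3 - 1 = 5.
y[0] = 2*1 = 2
y[1] = 2*1 + 2*2 = 6
y[2] = -1*1 + 2*2 + 2*-1 = 1
y[3] = -1*2 + 2*-1 = -4
y[4] = -1*-1 = 1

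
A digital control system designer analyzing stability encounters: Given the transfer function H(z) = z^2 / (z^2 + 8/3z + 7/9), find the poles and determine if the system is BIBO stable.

Poles are roots of the denominator: z^2 + 8/3z + 7/9 = 0.
Quadratic formula: z = [-(8/3) +/- sqrt((8/3)^2 - 4*(7/9))] / 2
Discriminant = 64/9 - 28/9 = 4; sqrt = 2.
z = (-8/3 +/- 2) / 2 => z = -1/3 or z = -7/3.
|p1| = 7/3, |p2| = 1/3.
For BIBO stability, all poles must lie inside the unit circle (|p| < 1).
System is UNSTABLE since at least one |p| >= 1.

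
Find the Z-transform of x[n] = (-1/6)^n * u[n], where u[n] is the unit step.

The Z-transform of a^n * u[n] is z/(z-a) for |z| > |a|.
Here a = -1/6, so X(z) = z/(z - (-1/6)) = 6z/(6z + 1)
ROC: |z| > 1/6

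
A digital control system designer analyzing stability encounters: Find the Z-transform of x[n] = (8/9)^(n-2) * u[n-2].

Time-shifting property: if X(z) = Z{x[n]}, then Z{x[n-d]} = z^(-d) * X(z)
X(z) = z/(z - 8/9) for x[n] = (8/9)^n * u[n]
Z{x[n-2]} = z^(-2) * z/(z - 8/9) = z^(-1)/(z - 8/9)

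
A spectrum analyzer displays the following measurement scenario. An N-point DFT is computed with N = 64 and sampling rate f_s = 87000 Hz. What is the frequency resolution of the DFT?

DFT frequency resolution = f_s / N
= 87000 / 64 = 10875/8 Hz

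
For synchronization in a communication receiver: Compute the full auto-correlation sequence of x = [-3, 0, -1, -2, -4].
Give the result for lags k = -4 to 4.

r_xx[k] = sum_m x[m]*x[m+k], indexed from 0, for k = -4 to 4:
  r_xx[-4] = x[4]*x[0] = 12
  r_xx[-3] = x[3]*x[0] + x[4]*x[1] = 6
  r_xx[-2] = x[2]*x[0] + x[3]*x[1] + x[4]*x[2] = 7
  r_xx[-1] = x[1]*x[0] + x[2]*x[1] + x[3]*x[2] + x[4]*x[3] = 10
  r_xx[0] = x[0]*x[0] + x[1]*x[1] + x[2]*x[2] + x[3]*x[3] + x[4]*x[4] = 30
  r_xx[1] = x[0]*x[1] + x[1]*x[2] + x[2]*x[3] + x[3]*x[4] = 10
  r_xx[2] = x[0]*x[2] + x[1]*x[3] + x[2]*x[4] = 7
  r_xx[3] = x[0]*x[3] + x[1]*x[4] = 6
  r_xx[4] = x[0]*x[4] = 12
r_xx = [12, 6, 7, 10, 30, 10, 7, 6, 12]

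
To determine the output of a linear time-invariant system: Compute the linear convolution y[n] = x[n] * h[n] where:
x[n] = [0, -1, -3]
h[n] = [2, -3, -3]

y[n] = sum_k x[k]*h[n-k]. Output length = len(x) + len(h) - 1 = 3 + 3 - 1 = 5.
y[0] = 0*2 = 0
y[1] = -1*2 + 0*-3 = -2
y[2] = -3*2 + -1*-3 + 0*-3 = -3
y[3] = -3*-3 + -1*-3 = 12
y[4] = -3*-3 = 9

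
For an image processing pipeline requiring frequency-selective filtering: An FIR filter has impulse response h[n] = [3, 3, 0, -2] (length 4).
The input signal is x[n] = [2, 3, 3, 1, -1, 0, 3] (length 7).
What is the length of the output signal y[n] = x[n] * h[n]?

For linear convolution, the output length is:
len(y) = len(x) + len(h) - 1 = 7 + 4 - 1 = 10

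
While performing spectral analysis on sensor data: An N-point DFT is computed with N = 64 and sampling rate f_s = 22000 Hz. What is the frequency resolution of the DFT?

DFT frequency resolution = f_s / N
= 22000 / 64 = 1375/4 Hz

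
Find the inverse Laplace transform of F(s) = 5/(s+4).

Standard pair: k/(s+a) <-> k*e^(-at)*u(t)
With k=5, a=4: f(t) = 5*e^(-4t)*u(t)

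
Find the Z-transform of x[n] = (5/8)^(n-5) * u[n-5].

Time-shifting property: if X(z) = Z{x[n]}, then Z{x[n-d]} = z^(-d) * X(z)
X(z) = z/(z - 5/8) for x[n] = (5/8)^n * u[n]
Z{x[n-5]} = z^(-5) * z/(z - 5/8) = z^(-4)/(z - 5/8)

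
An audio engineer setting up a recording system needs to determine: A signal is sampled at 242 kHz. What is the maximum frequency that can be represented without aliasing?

The maximum frequency that can be represented without aliasing
is the Nyquist frequency: f_max = f_s / 2 = 242 kHz / 2 = 121 kHz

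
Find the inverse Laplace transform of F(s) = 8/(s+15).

Standard pair: k/(s+a) <-> k*e^(-at)*u(t)
With k=8, a=15: f(t) = 8*e^(-15t)*u(t)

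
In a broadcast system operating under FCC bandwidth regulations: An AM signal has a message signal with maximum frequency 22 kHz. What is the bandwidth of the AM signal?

In AM (double-sideband), the bandwidth is twice the message frequency.
BW = 2 * f_m = 2 * 22 kHz = 44 kHz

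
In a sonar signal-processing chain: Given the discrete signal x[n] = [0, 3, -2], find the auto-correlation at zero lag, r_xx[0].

The auto-correlation at zero lag r_xx[0] equals the signal energy.
r_xx[0] = sum of x[n]^2 = 0^2 + 3^2 + (-2)^2
= 0 + 9 + 4 = 13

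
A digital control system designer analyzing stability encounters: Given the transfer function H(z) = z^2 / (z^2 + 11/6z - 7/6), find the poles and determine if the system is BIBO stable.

Poles are roots of the denominator: z^2 + 11/6z - 7/6 = 0.
Quadratic formula: z = [-(11/6) +/- sqrt((11/6)^2 - 4*(-7/6))] / 2
Discriminant = 121/36 + 14/3 = 289/36; sqrt = 17/6.
z = (-11/6 +/- 17/6) / 2 => z = 1/2 or z = -7/3.
|p1| = 7/3, |p2| = 1/2.
For BIBO stability, all poles must lie inside the unit circle (|p| < 1).
System is UNSTABLE since at least one |p| >= 1.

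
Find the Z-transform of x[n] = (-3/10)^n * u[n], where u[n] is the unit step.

The Z-transform of a^n * u[n] is z/(z-a) for |z| > |a|.
Here a = -3/10, so X(z) = z/(z - (-3/10)) = 10z/(10z + 3)
ROC: |z| > 3/10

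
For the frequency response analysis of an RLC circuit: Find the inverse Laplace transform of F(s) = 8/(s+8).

Standard pair: k/(s+a) <-> k*e^(-at)*u(t)
With k=8, a=8: f(t) = 8*e^(-8t)*u(t)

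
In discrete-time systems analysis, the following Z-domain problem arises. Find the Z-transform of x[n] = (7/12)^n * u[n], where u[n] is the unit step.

The Z-transform of a^n * u[n] is z/(z-a) for |z| > |a|.
Here a = 7/12, so X(z) = z/(z - (7/12)) = 12z/(12z - 7)
ROC: |z| > 7/12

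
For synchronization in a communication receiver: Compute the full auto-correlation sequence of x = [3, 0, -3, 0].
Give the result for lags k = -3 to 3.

r_xx[k] = sum_m x[m]*x[m+k], indexed from 0, for k = -3 to 3:
  r_xx[-3] = x[3]*x[0] = 0
  r_xx[-2] = x[2]*x[0] + x[3]*x[1] = -9
  r_xx[-1] = x[1]*x[0] + x[2]*x[1] + x[3]*x[2] = 0
  r_xx[0] = x[0]*x[0] + x[1]*x[1] + x[2]*x[2] + x[3]*x[3] = 18
  r_xx[1] = x[0]*x[1] + x[1]*x[2] + x[2]*x[3] = 0
  r_xx[2] = x[0]*x[2] + x[1]*x[3] = -9
  r_xx[3] = x[0]*x[3] = 0
r_xx = [0, -9, 0, 18, 0, -9, 0]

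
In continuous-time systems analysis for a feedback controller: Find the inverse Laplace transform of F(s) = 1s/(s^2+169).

Standard pair: s/(s^2+w^2) <-> cos(wt)*u(t)
With k=1, w=13: f(t) = cos(13t)*u(t)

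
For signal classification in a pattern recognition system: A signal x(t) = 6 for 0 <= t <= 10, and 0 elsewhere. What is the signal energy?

Energy = integral of |x(t)|^2 dt over the signal duration
= 6^2 * 10 = 36 * 10 = 360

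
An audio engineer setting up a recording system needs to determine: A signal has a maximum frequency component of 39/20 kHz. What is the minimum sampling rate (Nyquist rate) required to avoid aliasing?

By the Nyquist-Shannon sampling theorem,
the minimum sampling rate (Nyquist rate) must be at least 2 * f_max.
Nyquist rate = 2 * 39/20 kHz = 39/10 kHz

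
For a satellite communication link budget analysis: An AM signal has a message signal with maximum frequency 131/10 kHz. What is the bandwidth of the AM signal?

In AM (double-sideband), the bandwidth is twice the message frequency.
BW = 2 * f_m = 2 * 131/10 kHz = 131/5 kHz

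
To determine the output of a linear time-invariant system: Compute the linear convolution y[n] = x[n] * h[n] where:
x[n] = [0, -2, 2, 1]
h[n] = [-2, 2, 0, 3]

y[n] = sum_k x[k]*h[n-k]. Output length = len(x) + len(h) - 1 = 4 + 4 - 1 = 7.
y[0] = 0*-2 = 0
y[1] = -2*-2 + 0*2 = 4
y[2] = 2*-2 + -2*2 + 0*0 = -8
y[3] = 1*-2 + 2*2 + -2*0 + 0*3 = 2
y[4] = 1*2 + 2*0 + -2*3 = -4
y[5] = 1*0 + 2*3 = 6
y[6] = 1*3 = 3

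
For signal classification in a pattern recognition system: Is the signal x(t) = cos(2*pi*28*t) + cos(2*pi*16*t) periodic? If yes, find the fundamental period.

f1 = 28 Hz, f2 = 16 Hz
Period T1 = 1/28, T2 = 1/16
Ratio T1/T2 = 16/28, which is rational.
The signal is periodic with fundamental period T = 1/GCD(28,16) = 1/4 s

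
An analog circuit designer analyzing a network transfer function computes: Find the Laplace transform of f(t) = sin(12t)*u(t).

Standard pair: sin(wt)*u(t) <-> w/(s^2+w^2)
With w = 12: L{sin(12t)*u(t)} = 12/(s^2+144)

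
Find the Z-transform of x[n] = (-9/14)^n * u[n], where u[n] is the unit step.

The Z-transform of a^n * u[n] is z/(z-a) for |z| > |a|.
Here a = -9/14, so X(z) = z/(z - (-9/14)) = 14z/(14z + 9)
ROC: |z| > 9/14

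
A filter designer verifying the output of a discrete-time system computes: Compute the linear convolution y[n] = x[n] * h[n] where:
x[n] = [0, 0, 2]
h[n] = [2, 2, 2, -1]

y[n] = sum_k x[k]*h[n-k]. Output length = len(x) + len(h) - 1 = 3 + 4 - 1 = 6.
y[0] = 0*2 = 0
y[1] = 0*2 + 0*2 = 0
y[2] = 2*2 + 0*2 + 0*2 = 4
y[3] = 2*2 + 0*2 + 0*-1 = 4
y[4] = 2*2 + 0*-1 = 4
y[5] = 2*-1 = -2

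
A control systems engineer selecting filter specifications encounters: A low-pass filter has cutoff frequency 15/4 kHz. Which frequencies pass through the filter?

A low-pass filter passes all frequencies below the cutoff frequency 15/4 kHz and attenuates higher frequencies.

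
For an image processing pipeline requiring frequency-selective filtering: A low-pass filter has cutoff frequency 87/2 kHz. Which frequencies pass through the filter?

A low-pass filter passes all frequencies below the cutoff frequency 87/2 kHz and attenuates higher frequencies.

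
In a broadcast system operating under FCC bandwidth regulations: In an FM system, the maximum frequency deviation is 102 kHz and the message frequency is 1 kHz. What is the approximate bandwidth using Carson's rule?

Carson's rule: BW = 2*(delta_f + f_m)
= 2*(102 + 1) kHz = 206 kHz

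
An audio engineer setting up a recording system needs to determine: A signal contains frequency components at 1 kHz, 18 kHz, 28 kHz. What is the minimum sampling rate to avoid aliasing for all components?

The highest frequency component is f_max = 28 kHz.
Nyquist rate = 2 * f_max = 2 * 28 kHz = 56 kHz.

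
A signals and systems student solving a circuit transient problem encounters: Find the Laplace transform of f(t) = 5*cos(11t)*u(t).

Standard pair: cos(wt)*u(t) <-> s/(s^2+w^2)
With w = 11: L{5*cos(11t)*u(t)} = 5s/(s^2+121)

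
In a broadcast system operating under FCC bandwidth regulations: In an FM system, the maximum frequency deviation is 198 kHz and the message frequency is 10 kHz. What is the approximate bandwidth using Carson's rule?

Carson's rule: BW = 2*(delta_f + f_m)
= 2*(198 + 10) kHz = 416 kHz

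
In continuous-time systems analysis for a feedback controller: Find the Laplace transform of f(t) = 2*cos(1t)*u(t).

Standard pair: cos(wt)*u(t) <-> s/(s^2+w^2)
With w = 1: L{2*cos(1t)*u(t)} = 2s/(s^2+1)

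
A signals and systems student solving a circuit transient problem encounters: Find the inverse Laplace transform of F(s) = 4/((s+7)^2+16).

Standard pair: w/((s+a)^2+w^2) <-> e^(-at)*sin(wt)*u(t)
With a=7, w=4: f(t) = e^(-7t)*sin(4t)*u(t)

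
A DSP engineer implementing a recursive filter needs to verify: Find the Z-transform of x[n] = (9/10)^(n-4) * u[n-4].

Time-shifting property: if X(z) = Z{x[n]}, then Z{x[n-d]} = z^(-d) * X(z)
X(z) = z/(z - 9/10) for x[n] = (9/10)^n * u[n]
Z{x[n-4]} = z^(-4) * z/(z - 9/10) = z^(-3)/(z - 9/10)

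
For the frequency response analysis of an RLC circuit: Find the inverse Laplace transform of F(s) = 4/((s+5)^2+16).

Standard pair: w/((s+a)^2+w^2) <-> e^(-at)*sin(wt)*u(t)
With a=5, w=4: f(t) = e^(-5t)*sin(4t)*u(t)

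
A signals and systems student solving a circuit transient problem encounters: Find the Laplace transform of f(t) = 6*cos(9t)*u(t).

Standard pair: cos(wt)*u(t) <-> s/(s^2+w^2)
With w = 9: L{6*cos(9t)*u(t)} = 6s/(s^2+81)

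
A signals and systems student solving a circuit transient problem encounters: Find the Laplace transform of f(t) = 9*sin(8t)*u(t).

Standard pair: sin(wt)*u(t) <-> w/(s^2+w^2)
With w = 8: L{9*sin(8t)*u(t)} = 72/(s^2+64)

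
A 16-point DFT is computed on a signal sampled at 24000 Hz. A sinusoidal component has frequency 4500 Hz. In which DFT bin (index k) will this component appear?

DFT frequency resolution = f_s/N = 24000/16 = 1500 Hz
Bin index k = f_signal / resolution = 4500 / 1500 = 3
The signal frequency 4500 Hz falls in DFT bin k = 3.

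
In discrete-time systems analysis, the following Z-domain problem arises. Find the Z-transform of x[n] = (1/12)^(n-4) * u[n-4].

Time-shifting property: if X(z) = Z{x[n]}, then Z{x[n-d]} = z^(-d) * X(z)
X(z) = z/(z - 1/12) for x[n] = (1/12)^n * u[n]
Z{x[n-4]} = z^(-4) * z/(z - 1/12) = z^(-3)/(z - 1/12)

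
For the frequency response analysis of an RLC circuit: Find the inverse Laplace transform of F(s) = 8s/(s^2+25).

Standard pair: s/(s^2+w^2) <-> cos(wt)*u(t)
With k=8, w=5: f(t) = 8*cos(5t)*u(t)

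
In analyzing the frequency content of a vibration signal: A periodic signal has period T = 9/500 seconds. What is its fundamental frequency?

The fundamental frequency is the reciprocal of the period.
f = 1/T = 1/(9/500) = 500/9 Hz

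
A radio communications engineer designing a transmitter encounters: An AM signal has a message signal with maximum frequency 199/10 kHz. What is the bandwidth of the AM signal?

In AM (double-sideband), the bandwidth is twice the message frequency.
BW = 2 * f_m = 2 * 199/10 kHz = 199/5 kHz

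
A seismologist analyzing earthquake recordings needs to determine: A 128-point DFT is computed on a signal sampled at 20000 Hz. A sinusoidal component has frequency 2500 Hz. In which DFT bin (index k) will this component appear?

DFT frequency resolution = f_s/N = 20000/128 = 625/4 Hz
Bin index k = f_signal / resolution = 2500 / 625/4 = 16
The signal frequency 2500 Hz falls in DFT bin k = 16.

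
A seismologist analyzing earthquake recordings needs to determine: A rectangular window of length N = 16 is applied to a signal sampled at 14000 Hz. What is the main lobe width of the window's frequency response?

For a rectangular window of length N,
the main lobe width in frequency is 2*f_s/N.
= 2*14000/16 = 1750 Hz
This determines the minimum frequency separation for resolving two sinusoids.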